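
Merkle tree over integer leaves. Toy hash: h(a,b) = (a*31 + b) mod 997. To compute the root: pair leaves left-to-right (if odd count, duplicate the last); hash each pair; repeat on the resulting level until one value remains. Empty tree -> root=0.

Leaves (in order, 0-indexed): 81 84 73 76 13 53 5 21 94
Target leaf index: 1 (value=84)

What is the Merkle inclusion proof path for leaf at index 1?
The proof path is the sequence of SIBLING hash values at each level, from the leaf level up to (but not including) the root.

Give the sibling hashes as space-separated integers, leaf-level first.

L0 (leaves): [81, 84, 73, 76, 13, 53, 5, 21, 94], target index=1
L1: h(81,84)=(81*31+84)%997=601 [pair 0] h(73,76)=(73*31+76)%997=345 [pair 1] h(13,53)=(13*31+53)%997=456 [pair 2] h(5,21)=(5*31+21)%997=176 [pair 3] h(94,94)=(94*31+94)%997=17 [pair 4] -> [601, 345, 456, 176, 17]
  Sibling for proof at L0: 81
L2: h(601,345)=(601*31+345)%997=33 [pair 0] h(456,176)=(456*31+176)%997=354 [pair 1] h(17,17)=(17*31+17)%997=544 [pair 2] -> [33, 354, 544]
  Sibling for proof at L1: 345
L3: h(33,354)=(33*31+354)%997=380 [pair 0] h(544,544)=(544*31+544)%997=459 [pair 1] -> [380, 459]
  Sibling for proof at L2: 354
L4: h(380,459)=(380*31+459)%997=275 [pair 0] -> [275]
  Sibling for proof at L3: 459
Root: 275
Proof path (sibling hashes from leaf to root): [81, 345, 354, 459]

Answer: 81 345 354 459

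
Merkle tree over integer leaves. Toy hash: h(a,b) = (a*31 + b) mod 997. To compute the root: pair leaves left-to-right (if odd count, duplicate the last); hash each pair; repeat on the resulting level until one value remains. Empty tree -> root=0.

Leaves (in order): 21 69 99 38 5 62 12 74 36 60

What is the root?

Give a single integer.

Answer: 751

Derivation:
L0: [21, 69, 99, 38, 5, 62, 12, 74, 36, 60]
L1: h(21,69)=(21*31+69)%997=720 h(99,38)=(99*31+38)%997=116 h(5,62)=(5*31+62)%997=217 h(12,74)=(12*31+74)%997=446 h(36,60)=(36*31+60)%997=179 -> [720, 116, 217, 446, 179]
L2: h(720,116)=(720*31+116)%997=502 h(217,446)=(217*31+446)%997=194 h(179,179)=(179*31+179)%997=743 -> [502, 194, 743]
L3: h(502,194)=(502*31+194)%997=801 h(743,743)=(743*31+743)%997=845 -> [801, 845]
L4: h(801,845)=(801*31+845)%997=751 -> [751]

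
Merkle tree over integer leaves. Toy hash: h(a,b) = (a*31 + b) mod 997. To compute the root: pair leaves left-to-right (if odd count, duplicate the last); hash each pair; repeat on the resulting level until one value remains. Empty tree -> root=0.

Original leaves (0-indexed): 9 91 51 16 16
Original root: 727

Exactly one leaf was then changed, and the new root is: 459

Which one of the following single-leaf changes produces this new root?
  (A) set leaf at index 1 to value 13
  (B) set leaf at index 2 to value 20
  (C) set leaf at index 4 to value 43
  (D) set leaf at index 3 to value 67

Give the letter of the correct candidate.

Answer: C

Derivation:
Original leaves: [9, 91, 51, 16, 16]
Target new root: 459
Try each candidate change and compute the resulting root:
Candidate A: set leaf[1] = 13 -> leaves = [9, 13, 51, 16, 16]
  L0: [9, 13, 51, 16, 16]
  L1: h(9,13)=(9*31+13)%997=292 h(51,16)=(51*31+16)%997=600 h(16,16)=(16*31+16)%997=512 -> [292, 600, 512]
  L2: h(292,600)=(292*31+600)%997=679 h(512,512)=(512*31+512)%997=432 -> [679, 432]
  L3: h(679,432)=(679*31+432)%997=544 -> [544]
  root = 544 != target 459
Candidate B: set leaf[2] = 20 -> leaves = [9, 91, 20, 16, 16]
  L0: [9, 91, 20, 16, 16]
  L1: h(9,91)=(9*31+91)%997=370 h(20,16)=(20*31+16)%997=636 h(16,16)=(16*31+16)%997=512 -> [370, 636, 512]
  L2: h(370,636)=(370*31+636)%997=142 h(512,512)=(512*31+512)%997=432 -> [142, 432]
  L3: h(142,432)=(142*31+432)%997=846 -> [846]
  root = 846 != target 459
Candidate C: set leaf[4] = 43 -> leaves = [9, 91, 51, 16, 43]
  L0: [9, 91, 51, 16, 43]
  L1: h(9,91)=(9*31+91)%997=370 h(51,16)=(51*31+16)%997=600 h(43,43)=(43*31+43)%997=379 -> [370, 600, 379]
  L2: h(370,600)=(370*31+600)%997=106 h(379,379)=(379*31+379)%997=164 -> [106, 164]
  L3: h(106,164)=(106*31+164)%997=459 -> [459]
  root = 459 == target 459  ** MATCH **
Candidate D: set leaf[3] = 67 -> leaves = [9, 91, 51, 67, 16]
  L0: [9, 91, 51, 67, 16]
  L1: h(9,91)=(9*31+91)%997=370 h(51,67)=(51*31+67)%997=651 h(16,16)=(16*31+16)%997=512 -> [370, 651, 512]
  L2: h(370,651)=(370*31+651)%997=157 h(512,512)=(512*31+512)%997=432 -> [157, 432]
  L3: h(157,432)=(157*31+432)%997=314 -> [314]
  root = 314 != target 459
Candidate C produces the target root.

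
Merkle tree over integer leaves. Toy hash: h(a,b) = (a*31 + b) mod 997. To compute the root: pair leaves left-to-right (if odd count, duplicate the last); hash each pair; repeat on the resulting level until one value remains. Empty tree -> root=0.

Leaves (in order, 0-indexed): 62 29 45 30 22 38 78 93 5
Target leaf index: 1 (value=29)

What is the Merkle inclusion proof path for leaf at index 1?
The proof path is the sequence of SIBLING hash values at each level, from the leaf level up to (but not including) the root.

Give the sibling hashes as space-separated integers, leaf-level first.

Answer: 62 428 903 332

Derivation:
L0 (leaves): [62, 29, 45, 30, 22, 38, 78, 93, 5], target index=1
L1: h(62,29)=(62*31+29)%997=954 [pair 0] h(45,30)=(45*31+30)%997=428 [pair 1] h(22,38)=(22*31+38)%997=720 [pair 2] h(78,93)=(78*31+93)%997=517 [pair 3] h(5,5)=(5*31+5)%997=160 [pair 4] -> [954, 428, 720, 517, 160]
  Sibling for proof at L0: 62
L2: h(954,428)=(954*31+428)%997=92 [pair 0] h(720,517)=(720*31+517)%997=903 [pair 1] h(160,160)=(160*31+160)%997=135 [pair 2] -> [92, 903, 135]
  Sibling for proof at L1: 428
L3: h(92,903)=(92*31+903)%997=764 [pair 0] h(135,135)=(135*31+135)%997=332 [pair 1] -> [764, 332]
  Sibling for proof at L2: 903
L4: h(764,332)=(764*31+332)%997=88 [pair 0] -> [88]
  Sibling for proof at L3: 332
Root: 88
Proof path (sibling hashes from leaf to root): [62, 428, 903, 332]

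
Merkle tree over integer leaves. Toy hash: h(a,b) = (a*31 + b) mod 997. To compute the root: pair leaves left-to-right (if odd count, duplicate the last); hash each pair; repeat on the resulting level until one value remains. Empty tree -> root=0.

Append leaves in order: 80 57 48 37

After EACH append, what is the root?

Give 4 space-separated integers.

After append 80 (leaves=[80]):
  L0: [80]
  root=80
After append 57 (leaves=[80, 57]):
  L0: [80, 57]
  L1: h(80,57)=(80*31+57)%997=543 -> [543]
  root=543
After append 48 (leaves=[80, 57, 48]):
  L0: [80, 57, 48]
  L1: h(80,57)=(80*31+57)%997=543 h(48,48)=(48*31+48)%997=539 -> [543, 539]
  L2: h(543,539)=(543*31+539)%997=423 -> [423]
  root=423
After append 37 (leaves=[80, 57, 48, 37]):
  L0: [80, 57, 48, 37]
  L1: h(80,57)=(80*31+57)%997=543 h(48,37)=(48*31+37)%997=528 -> [543, 528]
  L2: h(543,528)=(543*31+528)%997=412 -> [412]
  root=412

Answer: 80 543 423 412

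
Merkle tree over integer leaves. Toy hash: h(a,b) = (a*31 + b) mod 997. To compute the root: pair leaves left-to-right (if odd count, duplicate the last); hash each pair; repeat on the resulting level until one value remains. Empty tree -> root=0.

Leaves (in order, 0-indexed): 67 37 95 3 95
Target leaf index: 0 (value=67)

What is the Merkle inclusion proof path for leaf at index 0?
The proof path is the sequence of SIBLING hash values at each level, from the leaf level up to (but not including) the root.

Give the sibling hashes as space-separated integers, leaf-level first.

Answer: 37 954 571

Derivation:
L0 (leaves): [67, 37, 95, 3, 95], target index=0
L1: h(67,37)=(67*31+37)%997=120 [pair 0] h(95,3)=(95*31+3)%997=954 [pair 1] h(95,95)=(95*31+95)%997=49 [pair 2] -> [120, 954, 49]
  Sibling for proof at L0: 37
L2: h(120,954)=(120*31+954)%997=686 [pair 0] h(49,49)=(49*31+49)%997=571 [pair 1] -> [686, 571]
  Sibling for proof at L1: 954
L3: h(686,571)=(686*31+571)%997=900 [pair 0] -> [900]
  Sibling for proof at L2: 571
Root: 900
Proof path (sibling hashes from leaf to root): [37, 954, 571]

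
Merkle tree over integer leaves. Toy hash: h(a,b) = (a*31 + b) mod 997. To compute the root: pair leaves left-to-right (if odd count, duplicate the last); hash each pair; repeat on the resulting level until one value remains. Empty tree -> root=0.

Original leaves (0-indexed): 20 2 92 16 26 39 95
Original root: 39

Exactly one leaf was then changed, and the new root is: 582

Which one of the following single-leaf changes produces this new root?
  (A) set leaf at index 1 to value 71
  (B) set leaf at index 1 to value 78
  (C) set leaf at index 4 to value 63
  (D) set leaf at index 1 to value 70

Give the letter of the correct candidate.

Answer: D

Derivation:
Original leaves: [20, 2, 92, 16, 26, 39, 95]
Target new root: 582
Try each candidate change and compute the resulting root:
Candidate A: set leaf[1] = 71 -> leaves = [20, 71, 92, 16, 26, 39, 95]
  L0: [20, 71, 92, 16, 26, 39, 95]
  L1: h(20,71)=(20*31+71)%997=691 h(92,16)=(92*31+16)%997=874 h(26,39)=(26*31+39)%997=845 h(95,95)=(95*31+95)%997=49 -> [691, 874, 845, 49]
  L2: h(691,874)=(691*31+874)%997=361 h(845,49)=(845*31+49)%997=322 -> [361, 322]
  L3: h(361,322)=(361*31+322)%997=546 -> [546]
  root = 546 != target 582
Candidate B: set leaf[1] = 78 -> leaves = [20, 78, 92, 16, 26, 39, 95]
  L0: [20, 78, 92, 16, 26, 39, 95]
  L1: h(20,78)=(20*31+78)%997=698 h(92,16)=(92*31+16)%997=874 h(26,39)=(26*31+39)%997=845 h(95,95)=(95*31+95)%997=49 -> [698, 874, 845, 49]
  L2: h(698,874)=(698*31+874)%997=578 h(845,49)=(845*31+49)%997=322 -> [578, 322]
  L3: h(578,322)=(578*31+322)%997=294 -> [294]
  root = 294 != target 582
Candidate C: set leaf[4] = 63 -> leaves = [20, 2, 92, 16, 63, 39, 95]
  L0: [20, 2, 92, 16, 63, 39, 95]
  L1: h(20,2)=(20*31+2)%997=622 h(92,16)=(92*31+16)%997=874 h(63,39)=(63*31+39)%997=995 h(95,95)=(95*31+95)%997=49 -> [622, 874, 995, 49]
  L2: h(622,874)=(622*31+874)%997=216 h(995,49)=(995*31+49)%997=984 -> [216, 984]
  L3: h(216,984)=(216*31+984)%997=701 -> [701]
  root = 701 != target 582
Candidate D: set leaf[1] = 70 -> leaves = [20, 70, 92, 16, 26, 39, 95]
  L0: [20, 70, 92, 16, 26, 39, 95]
  L1: h(20,70)=(20*31+70)%997=690 h(92,16)=(92*31+16)%997=874 h(26,39)=(26*31+39)%997=845 h(95,95)=(95*31+95)%997=49 -> [690, 874, 845, 49]
  L2: h(690,874)=(690*31+874)%997=330 h(845,49)=(845*31+49)%997=322 -> [330, 322]
  L3: h(330,322)=(330*31+322)%997=582 -> [582]
  root = 582 == target 582  ** MATCH **
Candidate D produces the target root.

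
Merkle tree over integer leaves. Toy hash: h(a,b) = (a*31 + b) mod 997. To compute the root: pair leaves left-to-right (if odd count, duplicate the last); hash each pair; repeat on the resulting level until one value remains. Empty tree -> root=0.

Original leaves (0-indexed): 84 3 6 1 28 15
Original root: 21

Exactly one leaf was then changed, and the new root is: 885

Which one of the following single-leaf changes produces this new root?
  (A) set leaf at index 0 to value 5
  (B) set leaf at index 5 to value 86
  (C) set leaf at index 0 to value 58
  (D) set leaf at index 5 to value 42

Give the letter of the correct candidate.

Original leaves: [84, 3, 6, 1, 28, 15]
Target new root: 885
Try each candidate change and compute the resulting root:
Candidate A: set leaf[0] = 5 -> leaves = [5, 3, 6, 1, 28, 15]
  L0: [5, 3, 6, 1, 28, 15]
  L1: h(5,3)=(5*31+3)%997=158 h(6,1)=(6*31+1)%997=187 h(28,15)=(28*31+15)%997=883 -> [158, 187, 883]
  L2: h(158,187)=(158*31+187)%997=100 h(883,883)=(883*31+883)%997=340 -> [100, 340]
  L3: h(100,340)=(100*31+340)%997=449 -> [449]
  root = 449 != target 885
Candidate B: set leaf[5] = 86 -> leaves = [84, 3, 6, 1, 28, 86]
  L0: [84, 3, 6, 1, 28, 86]
  L1: h(84,3)=(84*31+3)%997=613 h(6,1)=(6*31+1)%997=187 h(28,86)=(28*31+86)%997=954 -> [613, 187, 954]
  L2: h(613,187)=(613*31+187)%997=247 h(954,954)=(954*31+954)%997=618 -> [247, 618]
  L3: h(247,618)=(247*31+618)%997=299 -> [299]
  root = 299 != target 885
Candidate C: set leaf[0] = 58 -> leaves = [58, 3, 6, 1, 28, 15]
  L0: [58, 3, 6, 1, 28, 15]
  L1: h(58,3)=(58*31+3)%997=804 h(6,1)=(6*31+1)%997=187 h(28,15)=(28*31+15)%997=883 -> [804, 187, 883]
  L2: h(804,187)=(804*31+187)%997=186 h(883,883)=(883*31+883)%997=340 -> [186, 340]
  L3: h(186,340)=(186*31+340)%997=124 -> [124]
  root = 124 != target 885
Candidate D: set leaf[5] = 42 -> leaves = [84, 3, 6, 1, 28, 42]
  L0: [84, 3, 6, 1, 28, 42]
  L1: h(84,3)=(84*31+3)%997=613 h(6,1)=(6*31+1)%997=187 h(28,42)=(28*31+42)%997=910 -> [613, 187, 910]
  L2: h(613,187)=(613*31+187)%997=247 h(910,910)=(910*31+910)%997=207 -> [247, 207]
  L3: h(247,207)=(247*31+207)%997=885 -> [885]
  root = 885 == target 885  ** MATCH **
Candidate D produces the target root.

Answer: D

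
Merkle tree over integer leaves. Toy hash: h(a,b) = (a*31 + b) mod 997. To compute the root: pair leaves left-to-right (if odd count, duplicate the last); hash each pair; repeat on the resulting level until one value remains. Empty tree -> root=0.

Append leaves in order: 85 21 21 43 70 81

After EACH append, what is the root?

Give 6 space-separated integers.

After append 85 (leaves=[85]):
  L0: [85]
  root=85
After append 21 (leaves=[85, 21]):
  L0: [85, 21]
  L1: h(85,21)=(85*31+21)%997=662 -> [662]
  root=662
After append 21 (leaves=[85, 21, 21]):
  L0: [85, 21, 21]
  L1: h(85,21)=(85*31+21)%997=662 h(21,21)=(21*31+21)%997=672 -> [662, 672]
  L2: h(662,672)=(662*31+672)%997=257 -> [257]
  root=257
After append 43 (leaves=[85, 21, 21, 43]):
  L0: [85, 21, 21, 43]
  L1: h(85,21)=(85*31+21)%997=662 h(21,43)=(21*31+43)%997=694 -> [662, 694]
  L2: h(662,694)=(662*31+694)%997=279 -> [279]
  root=279
After append 70 (leaves=[85, 21, 21, 43, 70]):
  L0: [85, 21, 21, 43, 70]
  L1: h(85,21)=(85*31+21)%997=662 h(21,43)=(21*31+43)%997=694 h(70,70)=(70*31+70)%997=246 -> [662, 694, 246]
  L2: h(662,694)=(662*31+694)%997=279 h(246,246)=(246*31+246)%997=893 -> [279, 893]
  L3: h(279,893)=(279*31+893)%997=569 -> [569]
  root=569
After append 81 (leaves=[85, 21, 21, 43, 70, 81]):
  L0: [85, 21, 21, 43, 70, 81]
  L1: h(85,21)=(85*31+21)%997=662 h(21,43)=(21*31+43)%997=694 h(70,81)=(70*31+81)%997=257 -> [662, 694, 257]
  L2: h(662,694)=(662*31+694)%997=279 h(257,257)=(257*31+257)%997=248 -> [279, 248]
  L3: h(279,248)=(279*31+248)%997=921 -> [921]
  root=921

Answer: 85 662 257 279 569 921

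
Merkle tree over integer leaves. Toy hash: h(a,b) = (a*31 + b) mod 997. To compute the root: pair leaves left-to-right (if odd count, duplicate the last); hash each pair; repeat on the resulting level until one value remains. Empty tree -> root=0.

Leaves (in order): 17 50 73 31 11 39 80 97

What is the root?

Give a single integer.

L0: [17, 50, 73, 31, 11, 39, 80, 97]
L1: h(17,50)=(17*31+50)%997=577 h(73,31)=(73*31+31)%997=300 h(11,39)=(11*31+39)%997=380 h(80,97)=(80*31+97)%997=583 -> [577, 300, 380, 583]
L2: h(577,300)=(577*31+300)%997=241 h(380,583)=(380*31+583)%997=399 -> [241, 399]
L3: h(241,399)=(241*31+399)%997=891 -> [891]

Answer: 891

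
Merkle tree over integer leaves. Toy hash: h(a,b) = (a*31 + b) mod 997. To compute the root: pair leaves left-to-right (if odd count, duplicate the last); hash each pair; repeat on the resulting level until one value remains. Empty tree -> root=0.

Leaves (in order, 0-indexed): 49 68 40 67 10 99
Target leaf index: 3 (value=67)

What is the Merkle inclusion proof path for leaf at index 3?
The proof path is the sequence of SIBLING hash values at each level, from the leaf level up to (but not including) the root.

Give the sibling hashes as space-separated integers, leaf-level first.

Answer: 40 590 127

Derivation:
L0 (leaves): [49, 68, 40, 67, 10, 99], target index=3
L1: h(49,68)=(49*31+68)%997=590 [pair 0] h(40,67)=(40*31+67)%997=310 [pair 1] h(10,99)=(10*31+99)%997=409 [pair 2] -> [590, 310, 409]
  Sibling for proof at L0: 40
L2: h(590,310)=(590*31+310)%997=654 [pair 0] h(409,409)=(409*31+409)%997=127 [pair 1] -> [654, 127]
  Sibling for proof at L1: 590
L3: h(654,127)=(654*31+127)%997=461 [pair 0] -> [461]
  Sibling for proof at L2: 127
Root: 461
Proof path (sibling hashes from leaf to root): [40, 590, 127]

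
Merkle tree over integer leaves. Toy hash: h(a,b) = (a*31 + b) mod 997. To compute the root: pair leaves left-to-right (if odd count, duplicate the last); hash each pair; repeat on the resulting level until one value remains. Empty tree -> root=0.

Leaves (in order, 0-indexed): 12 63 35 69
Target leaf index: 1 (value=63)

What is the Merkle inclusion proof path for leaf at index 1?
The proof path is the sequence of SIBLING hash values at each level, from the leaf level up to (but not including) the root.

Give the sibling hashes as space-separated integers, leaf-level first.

L0 (leaves): [12, 63, 35, 69], target index=1
L1: h(12,63)=(12*31+63)%997=435 [pair 0] h(35,69)=(35*31+69)%997=157 [pair 1] -> [435, 157]
  Sibling for proof at L0: 12
L2: h(435,157)=(435*31+157)%997=681 [pair 0] -> [681]
  Sibling for proof at L1: 157
Root: 681
Proof path (sibling hashes from leaf to root): [12, 157]

Answer: 12 157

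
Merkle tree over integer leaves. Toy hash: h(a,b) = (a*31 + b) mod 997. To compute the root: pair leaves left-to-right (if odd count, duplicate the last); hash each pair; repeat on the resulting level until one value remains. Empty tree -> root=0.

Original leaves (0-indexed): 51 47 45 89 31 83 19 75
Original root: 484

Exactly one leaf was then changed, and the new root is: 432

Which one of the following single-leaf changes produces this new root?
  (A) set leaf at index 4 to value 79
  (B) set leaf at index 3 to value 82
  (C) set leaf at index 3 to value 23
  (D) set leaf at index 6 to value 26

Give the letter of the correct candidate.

Answer: C

Derivation:
Original leaves: [51, 47, 45, 89, 31, 83, 19, 75]
Target new root: 432
Try each candidate change and compute the resulting root:
Candidate A: set leaf[4] = 79 -> leaves = [51, 47, 45, 89, 79, 83, 19, 75]
  L0: [51, 47, 45, 89, 79, 83, 19, 75]
  L1: h(51,47)=(51*31+47)%997=631 h(45,89)=(45*31+89)%997=487 h(79,83)=(79*31+83)%997=538 h(19,75)=(19*31+75)%997=664 -> [631, 487, 538, 664]
  L2: h(631,487)=(631*31+487)%997=108 h(538,664)=(538*31+664)%997=393 -> [108, 393]
  L3: h(108,393)=(108*31+393)%997=750 -> [750]
  root = 750 != target 432
Candidate B: set leaf[3] = 82 -> leaves = [51, 47, 45, 82, 31, 83, 19, 75]
  L0: [51, 47, 45, 82, 31, 83, 19, 75]
  L1: h(51,47)=(51*31+47)%997=631 h(45,82)=(45*31+82)%997=480 h(31,83)=(31*31+83)%997=47 h(19,75)=(19*31+75)%997=664 -> [631, 480, 47, 664]
  L2: h(631,480)=(631*31+480)%997=101 h(47,664)=(47*31+664)%997=127 -> [101, 127]
  L3: h(101,127)=(101*31+127)%997=267 -> [267]
  root = 267 != target 432
Candidate C: set leaf[3] = 23 -> leaves = [51, 47, 45, 23, 31, 83, 19, 75]
  L0: [51, 47, 45, 23, 31, 83, 19, 75]
  L1: h(51,47)=(51*31+47)%997=631 h(45,23)=(45*31+23)%997=421 h(31,83)=(31*31+83)%997=47 h(19,75)=(19*31+75)%997=664 -> [631, 421, 47, 664]
  L2: h(631,421)=(631*31+421)%997=42 h(47,664)=(47*31+664)%997=127 -> [42, 127]
  L3: h(42,127)=(42*31+127)%997=432 -> [432]
  root = 432 == target 432  ** MATCH **
Candidate D: set leaf[6] = 26 -> leaves = [51, 47, 45, 89, 31, 83, 26, 75]
  L0: [51, 47, 45, 89, 31, 83, 26, 75]
  L1: h(51,47)=(51*31+47)%997=631 h(45,89)=(45*31+89)%997=487 h(31,83)=(31*31+83)%997=47 h(26,75)=(26*31+75)%997=881 -> [631, 487, 47, 881]
  L2: h(631,487)=(631*31+487)%997=108 h(47,881)=(47*31+881)%997=344 -> [108, 344]
  L3: h(108,344)=(108*31+344)%997=701 -> [701]
  root = 701 != target 432
Candidate C produces the target root.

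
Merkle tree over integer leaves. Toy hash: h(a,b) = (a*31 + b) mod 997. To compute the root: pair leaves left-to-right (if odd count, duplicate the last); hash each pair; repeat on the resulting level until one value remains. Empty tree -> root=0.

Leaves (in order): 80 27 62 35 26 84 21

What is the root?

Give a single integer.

Answer: 671

Derivation:
L0: [80, 27, 62, 35, 26, 84, 21]
L1: h(80,27)=(80*31+27)%997=513 h(62,35)=(62*31+35)%997=960 h(26,84)=(26*31+84)%997=890 h(21,21)=(21*31+21)%997=672 -> [513, 960, 890, 672]
L2: h(513,960)=(513*31+960)%997=911 h(890,672)=(890*31+672)%997=346 -> [911, 346]
L3: h(911,346)=(911*31+346)%997=671 -> [671]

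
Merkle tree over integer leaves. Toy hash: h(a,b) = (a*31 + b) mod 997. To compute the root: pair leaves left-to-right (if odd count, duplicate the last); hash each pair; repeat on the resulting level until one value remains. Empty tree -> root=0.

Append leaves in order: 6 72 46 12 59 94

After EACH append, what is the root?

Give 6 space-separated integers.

Answer: 6 258 497 463 991 117

Derivation:
After append 6 (leaves=[6]):
  L0: [6]
  root=6
After append 72 (leaves=[6, 72]):
  L0: [6, 72]
  L1: h(6,72)=(6*31+72)%997=258 -> [258]
  root=258
After append 46 (leaves=[6, 72, 46]):
  L0: [6, 72, 46]
  L1: h(6,72)=(6*31+72)%997=258 h(46,46)=(46*31+46)%997=475 -> [258, 475]
  L2: h(258,475)=(258*31+475)%997=497 -> [497]
  root=497
After append 12 (leaves=[6, 72, 46, 12]):
  L0: [6, 72, 46, 12]
  L1: h(6,72)=(6*31+72)%997=258 h(46,12)=(46*31+12)%997=441 -> [258, 441]
  L2: h(258,441)=(258*31+441)%997=463 -> [463]
  root=463
After append 59 (leaves=[6, 72, 46, 12, 59]):
  L0: [6, 72, 46, 12, 59]
  L1: h(6,72)=(6*31+72)%997=258 h(46,12)=(46*31+12)%997=441 h(59,59)=(59*31+59)%997=891 -> [258, 441, 891]
  L2: h(258,441)=(258*31+441)%997=463 h(891,891)=(891*31+891)%997=596 -> [463, 596]
  L3: h(463,596)=(463*31+596)%997=991 -> [991]
  root=991
After append 94 (leaves=[6, 72, 46, 12, 59, 94]):
  L0: [6, 72, 46, 12, 59, 94]
  L1: h(6,72)=(6*31+72)%997=258 h(46,12)=(46*31+12)%997=441 h(59,94)=(59*31+94)%997=926 -> [258, 441, 926]
  L2: h(258,441)=(258*31+441)%997=463 h(926,926)=(926*31+926)%997=719 -> [463, 719]
  L3: h(463,719)=(463*31+719)%997=117 -> [117]
  root=117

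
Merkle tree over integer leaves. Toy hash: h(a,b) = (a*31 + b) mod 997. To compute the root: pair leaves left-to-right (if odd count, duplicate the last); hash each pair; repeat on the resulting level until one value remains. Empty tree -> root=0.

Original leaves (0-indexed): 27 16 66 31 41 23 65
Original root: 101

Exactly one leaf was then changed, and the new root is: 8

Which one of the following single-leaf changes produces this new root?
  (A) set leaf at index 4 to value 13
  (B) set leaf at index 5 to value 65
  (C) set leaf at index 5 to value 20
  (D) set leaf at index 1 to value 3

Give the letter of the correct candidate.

Answer: C

Derivation:
Original leaves: [27, 16, 66, 31, 41, 23, 65]
Target new root: 8
Try each candidate change and compute the resulting root:
Candidate A: set leaf[4] = 13 -> leaves = [27, 16, 66, 31, 13, 23, 65]
  L0: [27, 16, 66, 31, 13, 23, 65]
  L1: h(27,16)=(27*31+16)%997=853 h(66,31)=(66*31+31)%997=83 h(13,23)=(13*31+23)%997=426 h(65,65)=(65*31+65)%997=86 -> [853, 83, 426, 86]
  L2: h(853,83)=(853*31+83)%997=604 h(426,86)=(426*31+86)%997=331 -> [604, 331]
  L3: h(604,331)=(604*31+331)%997=112 -> [112]
  root = 112 != target 8
Candidate B: set leaf[5] = 65 -> leaves = [27, 16, 66, 31, 41, 65, 65]
  L0: [27, 16, 66, 31, 41, 65, 65]
  L1: h(27,16)=(27*31+16)%997=853 h(66,31)=(66*31+31)%997=83 h(41,65)=(41*31+65)%997=339 h(65,65)=(65*31+65)%997=86 -> [853, 83, 339, 86]
  L2: h(853,83)=(853*31+83)%997=604 h(339,86)=(339*31+86)%997=625 -> [604, 625]
  L3: h(604,625)=(604*31+625)%997=406 -> [406]
  root = 406 != target 8
Candidate C: set leaf[5] = 20 -> leaves = [27, 16, 66, 31, 41, 20, 65]
  L0: [27, 16, 66, 31, 41, 20, 65]
  L1: h(27,16)=(27*31+16)%997=853 h(66,31)=(66*31+31)%997=83 h(41,20)=(41*31+20)%997=294 h(65,65)=(65*31+65)%997=86 -> [853, 83, 294, 86]
  L2: h(853,83)=(853*31+83)%997=604 h(294,86)=(294*31+86)%997=227 -> [604, 227]
  L3: h(604,227)=(604*31+227)%997=8 -> [8]
  root = 8 == target 8  ** MATCH **
Candidate D: set leaf[1] = 3 -> leaves = [27, 3, 66, 31, 41, 23, 65]
  L0: [27, 3, 66, 31, 41, 23, 65]
  L1: h(27,3)=(27*31+3)%997=840 h(66,31)=(66*31+31)%997=83 h(41,23)=(41*31+23)%997=297 h(65,65)=(65*31+65)%997=86 -> [840, 83, 297, 86]
  L2: h(840,83)=(840*31+83)%997=201 h(297,86)=(297*31+86)%997=320 -> [201, 320]
  L3: h(201,320)=(201*31+320)%997=569 -> [569]
  root = 569 != target 8
Candidate C produces the target root.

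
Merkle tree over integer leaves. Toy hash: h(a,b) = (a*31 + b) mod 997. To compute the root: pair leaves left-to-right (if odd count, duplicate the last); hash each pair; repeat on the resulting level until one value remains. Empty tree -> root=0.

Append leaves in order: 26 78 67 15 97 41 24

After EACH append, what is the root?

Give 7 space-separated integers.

Answer: 26 884 635 583 752 954 668

Derivation:
After append 26 (leaves=[26]):
  L0: [26]
  root=26
After append 78 (leaves=[26, 78]):
  L0: [26, 78]
  L1: h(26,78)=(26*31+78)%997=884 -> [884]
  root=884
After append 67 (leaves=[26, 78, 67]):
  L0: [26, 78, 67]
  L1: h(26,78)=(26*31+78)%997=884 h(67,67)=(67*31+67)%997=150 -> [884, 150]
  L2: h(884,150)=(884*31+150)%997=635 -> [635]
  root=635
After append 15 (leaves=[26, 78, 67, 15]):
  L0: [26, 78, 67, 15]
  L1: h(26,78)=(26*31+78)%997=884 h(67,15)=(67*31+15)%997=98 -> [884, 98]
  L2: h(884,98)=(884*31+98)%997=583 -> [583]
  root=583
After append 97 (leaves=[26, 78, 67, 15, 97]):
  L0: [26, 78, 67, 15, 97]
  L1: h(26,78)=(26*31+78)%997=884 h(67,15)=(67*31+15)%997=98 h(97,97)=(97*31+97)%997=113 -> [884, 98, 113]
  L2: h(884,98)=(884*31+98)%997=583 h(113,113)=(113*31+113)%997=625 -> [583, 625]
  L3: h(583,625)=(583*31+625)%997=752 -> [752]
  root=752
After append 41 (leaves=[26, 78, 67, 15, 97, 41]):
  L0: [26, 78, 67, 15, 97, 41]
  L1: h(26,78)=(26*31+78)%997=884 h(67,15)=(67*31+15)%997=98 h(97,41)=(97*31+41)%997=57 -> [884, 98, 57]
  L2: h(884,98)=(884*31+98)%997=583 h(57,57)=(57*31+57)%997=827 -> [583, 827]
  L3: h(583,827)=(583*31+827)%997=954 -> [954]
  root=954
After append 24 (leaves=[26, 78, 67, 15, 97, 41, 24]):
  L0: [26, 78, 67, 15, 97, 41, 24]
  L1: h(26,78)=(26*31+78)%997=884 h(67,15)=(67*31+15)%997=98 h(97,41)=(97*31+41)%997=57 h(24,24)=(24*31+24)%997=768 -> [884, 98, 57, 768]
  L2: h(884,98)=(884*31+98)%997=583 h(57,768)=(57*31+768)%997=541 -> [583, 541]
  L3: h(583,541)=(583*31+541)%997=668 -> [668]
  root=668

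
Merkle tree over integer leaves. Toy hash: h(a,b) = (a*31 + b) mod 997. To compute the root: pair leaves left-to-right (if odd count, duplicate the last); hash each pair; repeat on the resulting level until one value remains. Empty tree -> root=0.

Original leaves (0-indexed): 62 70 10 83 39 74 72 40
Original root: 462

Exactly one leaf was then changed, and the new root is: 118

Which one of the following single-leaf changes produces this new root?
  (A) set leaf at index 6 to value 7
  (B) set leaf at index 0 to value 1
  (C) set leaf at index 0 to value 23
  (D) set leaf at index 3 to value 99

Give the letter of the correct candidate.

Original leaves: [62, 70, 10, 83, 39, 74, 72, 40]
Target new root: 118
Try each candidate change and compute the resulting root:
Candidate A: set leaf[6] = 7 -> leaves = [62, 70, 10, 83, 39, 74, 7, 40]
  L0: [62, 70, 10, 83, 39, 74, 7, 40]
  L1: h(62,70)=(62*31+70)%997=995 h(10,83)=(10*31+83)%997=393 h(39,74)=(39*31+74)%997=286 h(7,40)=(7*31+40)%997=257 -> [995, 393, 286, 257]
  L2: h(995,393)=(995*31+393)%997=331 h(286,257)=(286*31+257)%997=150 -> [331, 150]
  L3: h(331,150)=(331*31+150)%997=441 -> [441]
  root = 441 != target 118
Candidate B: set leaf[0] = 1 -> leaves = [1, 70, 10, 83, 39, 74, 72, 40]
  L0: [1, 70, 10, 83, 39, 74, 72, 40]
  L1: h(1,70)=(1*31+70)%997=101 h(10,83)=(10*31+83)%997=393 h(39,74)=(39*31+74)%997=286 h(72,40)=(72*31+40)%997=278 -> [101, 393, 286, 278]
  L2: h(101,393)=(101*31+393)%997=533 h(286,278)=(286*31+278)%997=171 -> [533, 171]
  L3: h(533,171)=(533*31+171)%997=742 -> [742]
  root = 742 != target 118
Candidate C: set leaf[0] = 23 -> leaves = [23, 70, 10, 83, 39, 74, 72, 40]
  L0: [23, 70, 10, 83, 39, 74, 72, 40]
  L1: h(23,70)=(23*31+70)%997=783 h(10,83)=(10*31+83)%997=393 h(39,74)=(39*31+74)%997=286 h(72,40)=(72*31+40)%997=278 -> [783, 393, 286, 278]
  L2: h(783,393)=(783*31+393)%997=738 h(286,278)=(286*31+278)%997=171 -> [738, 171]
  L3: h(738,171)=(738*31+171)%997=118 -> [118]
  root = 118 == target 118  ** MATCH **
Candidate D: set leaf[3] = 99 -> leaves = [62, 70, 10, 99, 39, 74, 72, 40]
  L0: [62, 70, 10, 99, 39, 74, 72, 40]
  L1: h(62,70)=(62*31+70)%997=995 h(10,99)=(10*31+99)%997=409 h(39,74)=(39*31+74)%997=286 h(72,40)=(72*31+40)%997=278 -> [995, 409, 286, 278]
  L2: h(995,409)=(995*31+409)%997=347 h(286,278)=(286*31+278)%997=171 -> [347, 171]
  L3: h(347,171)=(347*31+171)%997=958 -> [958]
  root = 958 != target 118
Candidate C produces the target root.

Answer: C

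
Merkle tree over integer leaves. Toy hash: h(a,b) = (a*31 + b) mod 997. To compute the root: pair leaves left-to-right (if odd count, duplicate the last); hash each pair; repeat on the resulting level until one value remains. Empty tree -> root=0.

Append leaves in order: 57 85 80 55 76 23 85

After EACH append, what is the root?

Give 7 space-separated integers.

After append 57 (leaves=[57]):
  L0: [57]
  root=57
After append 85 (leaves=[57, 85]):
  L0: [57, 85]
  L1: h(57,85)=(57*31+85)%997=855 -> [855]
  root=855
After append 80 (leaves=[57, 85, 80]):
  L0: [57, 85, 80]
  L1: h(57,85)=(57*31+85)%997=855 h(80,80)=(80*31+80)%997=566 -> [855, 566]
  L2: h(855,566)=(855*31+566)%997=152 -> [152]
  root=152
After append 55 (leaves=[57, 85, 80, 55]):
  L0: [57, 85, 80, 55]
  L1: h(57,85)=(57*31+85)%997=855 h(80,55)=(80*31+55)%997=541 -> [855, 541]
  L2: h(855,541)=(855*31+541)%997=127 -> [127]
  root=127
After append 76 (leaves=[57, 85, 80, 55, 76]):
  L0: [57, 85, 80, 55, 76]
  L1: h(57,85)=(57*31+85)%997=855 h(80,55)=(80*31+55)%997=541 h(76,76)=(76*31+76)%997=438 -> [855, 541, 438]
  L2: h(855,541)=(855*31+541)%997=127 h(438,438)=(438*31+438)%997=58 -> [127, 58]
  L3: h(127,58)=(127*31+58)%997=7 -> [7]
  root=7
After append 23 (leaves=[57, 85, 80, 55, 76, 23]):
  L0: [57, 85, 80, 55, 76, 23]
  L1: h(57,85)=(57*31+85)%997=855 h(80,55)=(80*31+55)%997=541 h(76,23)=(76*31+23)%997=385 -> [855, 541, 385]
  L2: h(855,541)=(855*31+541)%997=127 h(385,385)=(385*31+385)%997=356 -> [127, 356]
  L3: h(127,356)=(127*31+356)%997=305 -> [305]
  root=305
After append 85 (leaves=[57, 85, 80, 55, 76, 23, 85]):
  L0: [57, 85, 80, 55, 76, 23, 85]
  L1: h(57,85)=(57*31+85)%997=855 h(80,55)=(80*31+55)%997=541 h(76,23)=(76*31+23)%997=385 h(85,85)=(85*31+85)%997=726 -> [855, 541, 385, 726]
  L2: h(855,541)=(855*31+541)%997=127 h(385,726)=(385*31+726)%997=697 -> [127, 697]
  L3: h(127,697)=(127*31+697)%997=646 -> [646]
  root=646

Answer: 57 855 152 127 7 305 646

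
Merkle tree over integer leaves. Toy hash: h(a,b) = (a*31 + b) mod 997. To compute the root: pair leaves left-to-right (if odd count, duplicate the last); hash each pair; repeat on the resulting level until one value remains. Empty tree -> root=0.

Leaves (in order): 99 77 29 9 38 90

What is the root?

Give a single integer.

L0: [99, 77, 29, 9, 38, 90]
L1: h(99,77)=(99*31+77)%997=155 h(29,9)=(29*31+9)%997=908 h(38,90)=(38*31+90)%997=271 -> [155, 908, 271]
L2: h(155,908)=(155*31+908)%997=728 h(271,271)=(271*31+271)%997=696 -> [728, 696]
L3: h(728,696)=(728*31+696)%997=333 -> [333]

Answer: 333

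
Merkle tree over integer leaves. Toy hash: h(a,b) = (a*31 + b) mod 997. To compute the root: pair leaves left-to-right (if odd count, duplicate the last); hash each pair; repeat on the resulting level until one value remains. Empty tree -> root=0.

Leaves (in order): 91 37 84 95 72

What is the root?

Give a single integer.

Answer: 671

Derivation:
L0: [91, 37, 84, 95, 72]
L1: h(91,37)=(91*31+37)%997=864 h(84,95)=(84*31+95)%997=705 h(72,72)=(72*31+72)%997=310 -> [864, 705, 310]
L2: h(864,705)=(864*31+705)%997=570 h(310,310)=(310*31+310)%997=947 -> [570, 947]
L3: h(570,947)=(570*31+947)%997=671 -> [671]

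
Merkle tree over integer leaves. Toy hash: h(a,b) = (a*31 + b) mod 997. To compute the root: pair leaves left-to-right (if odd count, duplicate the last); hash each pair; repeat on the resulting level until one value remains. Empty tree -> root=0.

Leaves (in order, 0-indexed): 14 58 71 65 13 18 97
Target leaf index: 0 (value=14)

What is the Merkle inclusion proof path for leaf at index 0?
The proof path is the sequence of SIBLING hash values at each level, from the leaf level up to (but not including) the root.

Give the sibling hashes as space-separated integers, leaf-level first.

Answer: 58 272 203

Derivation:
L0 (leaves): [14, 58, 71, 65, 13, 18, 97], target index=0
L1: h(14,58)=(14*31+58)%997=492 [pair 0] h(71,65)=(71*31+65)%997=272 [pair 1] h(13,18)=(13*31+18)%997=421 [pair 2] h(97,97)=(97*31+97)%997=113 [pair 3] -> [492, 272, 421, 113]
  Sibling for proof at L0: 58
L2: h(492,272)=(492*31+272)%997=569 [pair 0] h(421,113)=(421*31+113)%997=203 [pair 1] -> [569, 203]
  Sibling for proof at L1: 272
L3: h(569,203)=(569*31+203)%997=893 [pair 0] -> [893]
  Sibling for proof at L2: 203
Root: 893
Proof path (sibling hashes from leaf to root): [58, 272, 203]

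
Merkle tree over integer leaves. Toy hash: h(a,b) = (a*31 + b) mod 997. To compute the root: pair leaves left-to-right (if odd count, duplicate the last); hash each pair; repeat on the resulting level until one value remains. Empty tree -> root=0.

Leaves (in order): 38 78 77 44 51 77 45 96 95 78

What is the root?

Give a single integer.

Answer: 664

Derivation:
L0: [38, 78, 77, 44, 51, 77, 45, 96, 95, 78]
L1: h(38,78)=(38*31+78)%997=259 h(77,44)=(77*31+44)%997=437 h(51,77)=(51*31+77)%997=661 h(45,96)=(45*31+96)%997=494 h(95,78)=(95*31+78)%997=32 -> [259, 437, 661, 494, 32]
L2: h(259,437)=(259*31+437)%997=490 h(661,494)=(661*31+494)%997=48 h(32,32)=(32*31+32)%997=27 -> [490, 48, 27]
L3: h(490,48)=(490*31+48)%997=283 h(27,27)=(27*31+27)%997=864 -> [283, 864]
L4: h(283,864)=(283*31+864)%997=664 -> [664]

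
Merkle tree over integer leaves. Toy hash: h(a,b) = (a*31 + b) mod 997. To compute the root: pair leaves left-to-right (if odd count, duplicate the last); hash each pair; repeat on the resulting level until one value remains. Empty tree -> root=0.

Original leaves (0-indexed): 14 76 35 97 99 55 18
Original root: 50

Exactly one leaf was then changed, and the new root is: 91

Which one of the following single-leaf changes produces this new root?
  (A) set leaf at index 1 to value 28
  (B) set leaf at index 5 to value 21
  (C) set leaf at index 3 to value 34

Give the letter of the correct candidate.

Answer: C

Derivation:
Original leaves: [14, 76, 35, 97, 99, 55, 18]
Target new root: 91
Try each candidate change and compute the resulting root:
Candidate A: set leaf[1] = 28 -> leaves = [14, 28, 35, 97, 99, 55, 18]
  L0: [14, 28, 35, 97, 99, 55, 18]
  L1: h(14,28)=(14*31+28)%997=462 h(35,97)=(35*31+97)%997=185 h(99,55)=(99*31+55)%997=133 h(18,18)=(18*31+18)%997=576 -> [462, 185, 133, 576]
  L2: h(462,185)=(462*31+185)%997=549 h(133,576)=(133*31+576)%997=711 -> [549, 711]
  L3: h(549,711)=(549*31+711)%997=781 -> [781]
  root = 781 != target 91
Candidate B: set leaf[5] = 21 -> leaves = [14, 76, 35, 97, 99, 21, 18]
  L0: [14, 76, 35, 97, 99, 21, 18]
  L1: h(14,76)=(14*31+76)%997=510 h(35,97)=(35*31+97)%997=185 h(99,21)=(99*31+21)%997=99 h(18,18)=(18*31+18)%997=576 -> [510, 185, 99, 576]
  L2: h(510,185)=(510*31+185)%997=43 h(99,576)=(99*31+576)%997=654 -> [43, 654]
  L3: h(43,654)=(43*31+654)%997=990 -> [990]
  root = 990 != target 91
Candidate C: set leaf[3] = 34 -> leaves = [14, 76, 35, 34, 99, 55, 18]
  L0: [14, 76, 35, 34, 99, 55, 18]
  L1: h(14,76)=(14*31+76)%997=510 h(35,34)=(35*31+34)%997=122 h(99,55)=(99*31+55)%997=133 h(18,18)=(18*31+18)%997=576 -> [510, 122, 133, 576]
  L2: h(510,122)=(510*31+122)%997=977 h(133,576)=(133*31+576)%997=711 -> [977, 711]
  L3: h(977,711)=(977*31+711)%997=91 -> [91]
  root = 91 == target 91  ** MATCH **
Candidate C produces the target root.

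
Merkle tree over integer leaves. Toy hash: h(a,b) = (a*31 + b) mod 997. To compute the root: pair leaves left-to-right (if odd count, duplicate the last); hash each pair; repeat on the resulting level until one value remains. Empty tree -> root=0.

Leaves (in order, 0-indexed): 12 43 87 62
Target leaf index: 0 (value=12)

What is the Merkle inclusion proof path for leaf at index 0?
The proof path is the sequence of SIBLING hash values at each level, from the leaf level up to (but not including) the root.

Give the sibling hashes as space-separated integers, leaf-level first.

L0 (leaves): [12, 43, 87, 62], target index=0
L1: h(12,43)=(12*31+43)%997=415 [pair 0] h(87,62)=(87*31+62)%997=765 [pair 1] -> [415, 765]
  Sibling for proof at L0: 43
L2: h(415,765)=(415*31+765)%997=669 [pair 0] -> [669]
  Sibling for proof at L1: 765
Root: 669
Proof path (sibling hashes from leaf to root): [43, 765]

Answer: 43 765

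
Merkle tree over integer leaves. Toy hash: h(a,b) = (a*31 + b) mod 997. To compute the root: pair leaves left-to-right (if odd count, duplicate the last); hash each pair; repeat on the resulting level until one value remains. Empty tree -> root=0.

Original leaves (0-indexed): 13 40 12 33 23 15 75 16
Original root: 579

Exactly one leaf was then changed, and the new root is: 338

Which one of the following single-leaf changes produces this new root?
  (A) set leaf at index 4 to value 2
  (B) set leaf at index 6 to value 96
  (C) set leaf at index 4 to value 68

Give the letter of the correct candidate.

Original leaves: [13, 40, 12, 33, 23, 15, 75, 16]
Target new root: 338
Try each candidate change and compute the resulting root:
Candidate A: set leaf[4] = 2 -> leaves = [13, 40, 12, 33, 2, 15, 75, 16]
  L0: [13, 40, 12, 33, 2, 15, 75, 16]
  L1: h(13,40)=(13*31+40)%997=443 h(12,33)=(12*31+33)%997=405 h(2,15)=(2*31+15)%997=77 h(75,16)=(75*31+16)%997=347 -> [443, 405, 77, 347]
  L2: h(443,405)=(443*31+405)%997=180 h(77,347)=(77*31+347)%997=740 -> [180, 740]
  L3: h(180,740)=(180*31+740)%997=338 -> [338]
  root = 338 == target 338  ** MATCH **
Candidate B: set leaf[6] = 96 -> leaves = [13, 40, 12, 33, 23, 15, 96, 16]
  L0: [13, 40, 12, 33, 23, 15, 96, 16]
  L1: h(13,40)=(13*31+40)%997=443 h(12,33)=(12*31+33)%997=405 h(23,15)=(23*31+15)%997=728 h(96,16)=(96*31+16)%997=1 -> [443, 405, 728, 1]
  L2: h(443,405)=(443*31+405)%997=180 h(728,1)=(728*31+1)%997=635 -> [180, 635]
  L3: h(180,635)=(180*31+635)%997=233 -> [233]
  root = 233 != target 338
Candidate C: set leaf[4] = 68 -> leaves = [13, 40, 12, 33, 68, 15, 75, 16]
  L0: [13, 40, 12, 33, 68, 15, 75, 16]
  L1: h(13,40)=(13*31+40)%997=443 h(12,33)=(12*31+33)%997=405 h(68,15)=(68*31+15)%997=129 h(75,16)=(75*31+16)%997=347 -> [443, 405, 129, 347]
  L2: h(443,405)=(443*31+405)%997=180 h(129,347)=(129*31+347)%997=358 -> [180, 358]
  L3: h(180,358)=(180*31+358)%997=953 -> [953]
  root = 953 != target 338
Candidate A produces the target root.

Answer: A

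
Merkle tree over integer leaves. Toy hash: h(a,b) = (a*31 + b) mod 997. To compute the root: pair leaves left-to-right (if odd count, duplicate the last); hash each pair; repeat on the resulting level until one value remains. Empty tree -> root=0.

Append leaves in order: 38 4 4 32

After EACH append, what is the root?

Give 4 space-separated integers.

After append 38 (leaves=[38]):
  L0: [38]
  root=38
After append 4 (leaves=[38, 4]):
  L0: [38, 4]
  L1: h(38,4)=(38*31+4)%997=185 -> [185]
  root=185
After append 4 (leaves=[38, 4, 4]):
  L0: [38, 4, 4]
  L1: h(38,4)=(38*31+4)%997=185 h(4,4)=(4*31+4)%997=128 -> [185, 128]
  L2: h(185,128)=(185*31+128)%997=878 -> [878]
  root=878
After append 32 (leaves=[38, 4, 4, 32]):
  L0: [38, 4, 4, 32]
  L1: h(38,4)=(38*31+4)%997=185 h(4,32)=(4*31+32)%997=156 -> [185, 156]
  L2: h(185,156)=(185*31+156)%997=906 -> [906]
  root=906

Answer: 38 185 878 906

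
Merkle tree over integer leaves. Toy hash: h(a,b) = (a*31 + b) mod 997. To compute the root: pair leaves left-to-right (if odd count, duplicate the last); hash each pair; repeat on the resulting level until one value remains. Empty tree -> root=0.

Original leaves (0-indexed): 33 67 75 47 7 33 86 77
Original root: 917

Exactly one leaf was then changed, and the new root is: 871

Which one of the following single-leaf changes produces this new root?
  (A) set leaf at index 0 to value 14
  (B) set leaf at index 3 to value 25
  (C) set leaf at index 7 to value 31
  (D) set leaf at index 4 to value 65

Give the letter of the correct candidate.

Original leaves: [33, 67, 75, 47, 7, 33, 86, 77]
Target new root: 871
Try each candidate change and compute the resulting root:
Candidate A: set leaf[0] = 14 -> leaves = [14, 67, 75, 47, 7, 33, 86, 77]
  L0: [14, 67, 75, 47, 7, 33, 86, 77]
  L1: h(14,67)=(14*31+67)%997=501 h(75,47)=(75*31+47)%997=378 h(7,33)=(7*31+33)%997=250 h(86,77)=(86*31+77)%997=749 -> [501, 378, 250, 749]
  L2: h(501,378)=(501*31+378)%997=954 h(250,749)=(250*31+749)%997=523 -> [954, 523]
  L3: h(954,523)=(954*31+523)%997=187 -> [187]
  root = 187 != target 871
Candidate B: set leaf[3] = 25 -> leaves = [33, 67, 75, 25, 7, 33, 86, 77]
  L0: [33, 67, 75, 25, 7, 33, 86, 77]
  L1: h(33,67)=(33*31+67)%997=93 h(75,25)=(75*31+25)%997=356 h(7,33)=(7*31+33)%997=250 h(86,77)=(86*31+77)%997=749 -> [93, 356, 250, 749]
  L2: h(93,356)=(93*31+356)%997=248 h(250,749)=(250*31+749)%997=523 -> [248, 523]
  L3: h(248,523)=(248*31+523)%997=235 -> [235]
  root = 235 != target 871
Candidate C: set leaf[7] = 31 -> leaves = [33, 67, 75, 47, 7, 33, 86, 31]
  L0: [33, 67, 75, 47, 7, 33, 86, 31]
  L1: h(33,67)=(33*31+67)%997=93 h(75,47)=(75*31+47)%997=378 h(7,33)=(7*31+33)%997=250 h(86,31)=(86*31+31)%997=703 -> [93, 378, 250, 703]
  L2: h(93,378)=(93*31+378)%997=270 h(250,703)=(250*31+703)%997=477 -> [270, 477]
  L3: h(270,477)=(270*31+477)%997=871 -> [871]
  root = 871 == target 871  ** MATCH **
Candidate D: set leaf[4] = 65 -> leaves = [33, 67, 75, 47, 65, 33, 86, 77]
  L0: [33, 67, 75, 47, 65, 33, 86, 77]
  L1: h(33,67)=(33*31+67)%997=93 h(75,47)=(75*31+47)%997=378 h(65,33)=(65*31+33)%997=54 h(86,77)=(86*31+77)%997=749 -> [93, 378, 54, 749]
  L2: h(93,378)=(93*31+378)%997=270 h(54,749)=(54*31+749)%997=429 -> [270, 429]
  L3: h(270,429)=(270*31+429)%997=823 -> [823]
  root = 823 != target 871
Candidate C produces the target root.

Answer: C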